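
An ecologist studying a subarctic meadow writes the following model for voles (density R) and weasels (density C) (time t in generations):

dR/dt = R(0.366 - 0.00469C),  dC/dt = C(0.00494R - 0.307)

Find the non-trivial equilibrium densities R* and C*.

R* ≈ 62.1, C* ≈ 78

Set dC/dt = 0 with C > 0: 0.00494R - 0.307 = 0, so R* = 0.307/0.00494 = 62.1.
Set dR/dt = 0 with R > 0: 0.366 - 0.00469C = 0, so C* = 0.366/0.00469 = 78.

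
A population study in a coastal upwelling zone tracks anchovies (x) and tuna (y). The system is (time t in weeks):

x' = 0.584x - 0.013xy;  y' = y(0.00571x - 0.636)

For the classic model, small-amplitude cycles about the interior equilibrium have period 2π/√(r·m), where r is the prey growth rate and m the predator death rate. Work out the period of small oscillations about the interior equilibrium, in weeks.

T ≈ 10.3 weeks

Here r = 0.584 and m = 0.636, so r·m = 0.371.
ω = √0.371 = 0.609 per week, hence T = 2π/ω ≈ 10.3 weeks.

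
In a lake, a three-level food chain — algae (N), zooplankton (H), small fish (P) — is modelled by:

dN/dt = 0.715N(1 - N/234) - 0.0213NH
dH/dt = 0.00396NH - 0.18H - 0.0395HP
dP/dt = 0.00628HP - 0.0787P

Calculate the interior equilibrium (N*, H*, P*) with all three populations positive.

N* ≈ 147, H* ≈ 12.5, P* ≈ 10.1

From dP/dt = 0: 0.00628H* = 0.0787, so H* = 12.5.
From dN/dt = 0: 0.715(1 - N*/234) = 0.0213·12.5, giving N* = 234·(1 - 0.373) = 147.
From dH/dt = 0: 0.00396·147 - 0.18 = 0.0395P*, so P* = 0.401/0.0395 = 10.1.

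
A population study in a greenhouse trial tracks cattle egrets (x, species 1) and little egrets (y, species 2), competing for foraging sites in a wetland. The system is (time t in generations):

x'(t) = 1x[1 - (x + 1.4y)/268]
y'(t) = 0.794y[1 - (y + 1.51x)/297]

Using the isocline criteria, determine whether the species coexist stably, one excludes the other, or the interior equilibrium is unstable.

Compare the nullcline intercepts: K1/α12 = 268/1.4 = 191 < K2 = 297; K2/α21 = 297/1.51 = 197 < K1 = 268.
Since both are reversed, neither can invade when rare; the interior point is a saddle.

unstable coexistence (outcome depends on initial conditions)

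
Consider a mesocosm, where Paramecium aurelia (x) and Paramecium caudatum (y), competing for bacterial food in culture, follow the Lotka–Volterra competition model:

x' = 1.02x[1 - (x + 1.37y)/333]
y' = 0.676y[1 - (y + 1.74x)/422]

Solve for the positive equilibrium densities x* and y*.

Setting both brackets to zero gives the nullclines x + 1.37y = 333 and 1.74x + y = 422.
Substituting y = 422 - 1.74x into the first: x(1 - 1.37·1.74) = 333 - 1.37·422.
So x* = -245/-1.38 = 177, and then y* = 422 - 1.74·177 = 114.

x* ≈ 177, y* ≈ 114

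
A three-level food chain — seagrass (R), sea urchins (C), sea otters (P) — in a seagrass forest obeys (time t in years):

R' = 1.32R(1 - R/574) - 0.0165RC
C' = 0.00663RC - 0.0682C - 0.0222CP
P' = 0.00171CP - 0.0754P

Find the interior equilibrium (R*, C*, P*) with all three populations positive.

From dP/dt = 0: 0.00171C* = 0.0754, so C* = 44.1.
From dR/dt = 0: 1.32(1 - R*/574) = 0.0165·44.1, giving R* = 574·(1 - 0.551) = 258.
From dC/dt = 0: 0.00663·258 - 0.0682 = 0.0222P*, so P* = 1.64/0.0222 = 73.9.

R* ≈ 258, C* ≈ 44.1, P* ≈ 73.9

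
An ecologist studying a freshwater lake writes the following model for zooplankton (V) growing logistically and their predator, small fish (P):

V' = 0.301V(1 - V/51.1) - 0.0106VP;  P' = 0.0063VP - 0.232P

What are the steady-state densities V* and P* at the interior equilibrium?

From dP/dt = 0 with P > 0: 0.0063V* = 0.232, so V* = 36.8.
Substitute into dV/dt = 0: 0.301(1 - 36.8/51.1) = 0.0106P*.
The bracket is 0.279, giving P* = 0.0841/0.0106 = 7.93.

V* ≈ 36.8, P* ≈ 7.93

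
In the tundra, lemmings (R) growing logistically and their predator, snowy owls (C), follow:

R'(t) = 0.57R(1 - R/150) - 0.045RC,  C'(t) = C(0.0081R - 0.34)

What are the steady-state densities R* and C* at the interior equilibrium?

From dC/dt = 0 with C > 0: 0.0081R* = 0.34, so R* = 42.
Substitute into dR/dt = 0: 0.57(1 - 42/150) = 0.045C*.
The bracket is 0.72, giving C* = 0.41/0.045 = 9.12.

R* ≈ 42, C* ≈ 9.12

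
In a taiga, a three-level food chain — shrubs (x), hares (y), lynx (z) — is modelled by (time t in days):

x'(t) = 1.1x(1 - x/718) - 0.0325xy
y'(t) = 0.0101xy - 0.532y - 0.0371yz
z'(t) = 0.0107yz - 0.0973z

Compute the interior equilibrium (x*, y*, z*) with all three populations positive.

x* ≈ 525, y* ≈ 9.09, z* ≈ 129

From dz/dt = 0: 0.0107y* = 0.0973, so y* = 9.09.
From dx/dt = 0: 1.1(1 - x*/718) = 0.0325·9.09, giving x* = 718·(1 - 0.269) = 525.
From dy/dt = 0: 0.0101·525 - 0.532 = 0.0371z*, so z* = 4.77/0.0371 = 129.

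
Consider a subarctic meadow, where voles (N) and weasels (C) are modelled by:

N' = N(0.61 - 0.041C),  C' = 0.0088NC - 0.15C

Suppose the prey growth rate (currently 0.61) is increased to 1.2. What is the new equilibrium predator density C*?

C* ≈ 29.3

At the interior fixed point, setting dN/dt = 0 with N > 0 fixes C* = (prey growth rate)/(NC coefficient) — independent of the other coefficients.
With the change, C* = 1.2/0.041 = 29.3; it rises from 14.9.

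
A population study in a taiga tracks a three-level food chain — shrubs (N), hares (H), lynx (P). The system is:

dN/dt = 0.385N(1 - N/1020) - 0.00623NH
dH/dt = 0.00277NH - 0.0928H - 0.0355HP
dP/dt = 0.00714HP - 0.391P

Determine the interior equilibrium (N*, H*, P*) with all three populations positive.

N* ≈ 116, H* ≈ 54.8, P* ≈ 6.45

From dP/dt = 0: 0.00714H* = 0.391, so H* = 54.8.
From dN/dt = 0: 0.385(1 - N*/1020) = 0.00623·54.8, giving N* = 1020·(1 - 0.886) = 116.
From dH/dt = 0: 0.00277·116 - 0.0928 = 0.0355P*, so P* = 0.229/0.0355 = 6.45.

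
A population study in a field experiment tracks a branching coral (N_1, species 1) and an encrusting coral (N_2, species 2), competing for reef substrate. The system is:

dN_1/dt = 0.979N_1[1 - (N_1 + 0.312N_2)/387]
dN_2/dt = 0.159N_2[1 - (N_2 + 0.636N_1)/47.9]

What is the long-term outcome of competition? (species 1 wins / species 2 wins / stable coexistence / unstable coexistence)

species 1 excludes species 2

Compare the nullcline intercepts: K1/α12 = 387/0.312 = 1240 > K2 = 47.9; K2/α21 = 47.9/0.636 = 75.3 < K1 = 387.
Since the inequalities point opposite ways, species 1 can invade but species 2 cannot.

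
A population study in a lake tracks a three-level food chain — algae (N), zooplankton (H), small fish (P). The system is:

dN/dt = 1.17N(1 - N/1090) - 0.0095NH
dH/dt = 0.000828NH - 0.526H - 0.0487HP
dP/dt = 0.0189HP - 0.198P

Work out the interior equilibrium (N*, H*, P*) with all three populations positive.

N* ≈ 997, H* ≈ 10.5, P* ≈ 6.16

From dP/dt = 0: 0.0189H* = 0.198, so H* = 10.5.
From dN/dt = 0: 1.17(1 - N*/1090) = 0.0095·10.5, giving N* = 1090·(1 - 0.0851) = 997.
From dH/dt = 0: 0.000828·997 - 0.526 = 0.0487P*, so P* = 0.3/0.0487 = 6.16.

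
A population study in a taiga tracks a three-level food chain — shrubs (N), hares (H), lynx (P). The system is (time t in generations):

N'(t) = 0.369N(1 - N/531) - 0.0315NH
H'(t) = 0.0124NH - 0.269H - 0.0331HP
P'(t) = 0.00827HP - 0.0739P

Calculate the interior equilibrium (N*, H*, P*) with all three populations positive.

From dP/dt = 0: 0.00827H* = 0.0739, so H* = 8.94.
From dN/dt = 0: 0.369(1 - N*/531) = 0.0315·8.94, giving N* = 531·(1 - 0.763) = 126.
From dH/dt = 0: 0.0124·126 - 0.269 = 0.0331P*, so P* = 1.29/0.0331 = 39.1.

N* ≈ 126, H* ≈ 8.94, P* ≈ 39.1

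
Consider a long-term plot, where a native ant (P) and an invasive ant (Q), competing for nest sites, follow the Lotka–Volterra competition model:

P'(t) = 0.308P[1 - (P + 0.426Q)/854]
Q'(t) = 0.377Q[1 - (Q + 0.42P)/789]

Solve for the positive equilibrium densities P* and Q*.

P* ≈ 631, Q* ≈ 524

Setting both brackets to zero gives the nullclines P + 0.426Q = 854 and 0.42P + Q = 789.
Substituting Q = 789 - 0.42P into the first: P(1 - 0.426·0.42) = 854 - 0.426·789.
So P* = 518/0.821 = 631, and then Q* = 789 - 0.42·631 = 524.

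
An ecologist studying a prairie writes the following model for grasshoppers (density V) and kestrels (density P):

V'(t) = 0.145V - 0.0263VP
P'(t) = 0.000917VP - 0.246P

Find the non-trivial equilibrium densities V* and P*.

V* ≈ 268, P* ≈ 5.51

Set dP/dt = 0 with P > 0: 0.000917V - 0.246 = 0, so V* = 0.246/0.000917 = 268.
Set dV/dt = 0 with V > 0: 0.145 - 0.0263P = 0, so P* = 0.145/0.0263 = 5.51.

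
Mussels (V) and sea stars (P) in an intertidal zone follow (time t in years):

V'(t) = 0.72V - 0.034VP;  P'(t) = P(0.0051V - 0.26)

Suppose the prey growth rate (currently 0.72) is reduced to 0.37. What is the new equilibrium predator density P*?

P* ≈ 10.9

At the interior fixed point, setting dV/dt = 0 with V > 0 fixes P* = (prey growth rate)/(VP coefficient) — independent of the other coefficients.
With the change, P* = 0.37/0.034 = 10.9; it falls from 21.2.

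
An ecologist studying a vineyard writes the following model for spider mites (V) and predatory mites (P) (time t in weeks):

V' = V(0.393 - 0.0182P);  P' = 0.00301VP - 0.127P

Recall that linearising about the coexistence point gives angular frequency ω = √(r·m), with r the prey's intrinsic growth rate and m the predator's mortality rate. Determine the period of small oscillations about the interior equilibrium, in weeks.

T ≈ 28.1 weeks

Here r = 0.393 and m = 0.127, so r·m = 0.0499.
ω = √0.0499 = 0.223 per week, hence T = 2π/ω ≈ 28.1 weeks.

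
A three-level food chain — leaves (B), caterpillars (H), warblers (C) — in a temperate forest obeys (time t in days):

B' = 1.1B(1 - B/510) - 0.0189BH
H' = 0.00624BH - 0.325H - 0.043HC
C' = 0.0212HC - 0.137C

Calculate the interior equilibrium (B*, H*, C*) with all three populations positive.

From dC/dt = 0: 0.0212H* = 0.137, so H* = 6.46.
From dB/dt = 0: 1.1(1 - B*/510) = 0.0189·6.46, giving B* = 510·(1 - 0.111) = 453.
From dH/dt = 0: 0.00624·453 - 0.325 = 0.043C*, so C* = 2.5/0.043 = 58.2.

B* ≈ 453, H* ≈ 6.46, C* ≈ 58.2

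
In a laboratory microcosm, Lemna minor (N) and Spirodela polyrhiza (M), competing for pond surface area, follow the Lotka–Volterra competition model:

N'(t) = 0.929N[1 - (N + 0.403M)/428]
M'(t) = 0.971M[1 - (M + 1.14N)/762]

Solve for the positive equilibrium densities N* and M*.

N* ≈ 224, M* ≈ 507

Setting both brackets to zero gives the nullclines N + 0.403M = 428 and 1.14N + M = 762.
Substituting M = 762 - 1.14N into the first: N(1 - 0.403·1.14) = 428 - 0.403·762.
So N* = 121/0.541 = 224, and then M* = 762 - 1.14·224 = 507.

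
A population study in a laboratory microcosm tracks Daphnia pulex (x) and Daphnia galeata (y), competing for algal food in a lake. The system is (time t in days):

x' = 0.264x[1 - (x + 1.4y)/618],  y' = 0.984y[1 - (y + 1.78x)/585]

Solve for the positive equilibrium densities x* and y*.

x* ≈ 135, y* ≈ 345

Setting both brackets to zero gives the nullclines x + 1.4y = 618 and 1.78x + y = 585.
Substituting y = 585 - 1.78x into the first: x(1 - 1.4·1.78) = 618 - 1.4·585.
So x* = -201/-1.49 = 135, and then y* = 585 - 1.78·135 = 345.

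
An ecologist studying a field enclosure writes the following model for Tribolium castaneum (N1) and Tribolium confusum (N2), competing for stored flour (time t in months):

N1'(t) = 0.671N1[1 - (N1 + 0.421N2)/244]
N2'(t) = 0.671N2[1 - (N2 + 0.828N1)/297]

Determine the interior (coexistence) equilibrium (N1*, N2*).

N1* ≈ 183, N2* ≈ 146

Setting both brackets to zero gives the nullclines N1 + 0.421N2 = 244 and 0.828N1 + N2 = 297.
Substituting N2 = 297 - 0.828N1 into the first: N1(1 - 0.421·0.828) = 244 - 0.421·297.
So N1* = 119/0.651 = 183, and then N2* = 297 - 0.828·183 = 146.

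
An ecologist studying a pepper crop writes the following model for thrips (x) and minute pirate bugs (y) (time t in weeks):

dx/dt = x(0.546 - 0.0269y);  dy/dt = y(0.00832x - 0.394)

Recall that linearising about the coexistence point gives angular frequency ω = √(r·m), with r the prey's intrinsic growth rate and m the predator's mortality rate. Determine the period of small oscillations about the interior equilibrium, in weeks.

T ≈ 13.5 weeks

Here r = 0.546 and m = 0.394, so r·m = 0.215.
ω = √0.215 = 0.464 per week, hence T = 2π/ω ≈ 13.5 weeks.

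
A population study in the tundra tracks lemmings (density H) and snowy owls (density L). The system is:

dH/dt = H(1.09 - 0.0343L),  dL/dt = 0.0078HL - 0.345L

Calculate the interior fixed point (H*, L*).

H* ≈ 44.2, L* ≈ 31.8

Set dL/dt = 0 with L > 0: 0.0078H - 0.345 = 0, so H* = 0.345/0.0078 = 44.2.
Set dH/dt = 0 with H > 0: 1.09 - 0.0343L = 0, so L* = 1.09/0.0343 = 31.8.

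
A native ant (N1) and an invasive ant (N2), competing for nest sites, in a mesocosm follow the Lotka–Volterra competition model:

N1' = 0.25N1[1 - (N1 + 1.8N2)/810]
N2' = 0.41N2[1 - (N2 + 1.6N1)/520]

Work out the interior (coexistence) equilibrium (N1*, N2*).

N1* ≈ 67, N2* ≈ 413

Setting both brackets to zero gives the nullclines N1 + 1.8N2 = 810 and 1.6N1 + N2 = 520.
Substituting N2 = 520 - 1.6N1 into the first: N1(1 - 1.8·1.6) = 810 - 1.8·520.
So N1* = -126/-1.88 = 67, and then N2* = 520 - 1.6·67 = 413.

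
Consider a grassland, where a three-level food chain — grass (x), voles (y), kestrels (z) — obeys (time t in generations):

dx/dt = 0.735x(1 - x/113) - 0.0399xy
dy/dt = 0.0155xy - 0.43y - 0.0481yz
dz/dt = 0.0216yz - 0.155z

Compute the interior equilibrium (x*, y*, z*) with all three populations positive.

From dz/dt = 0: 0.0216y* = 0.155, so y* = 7.18.
From dx/dt = 0: 0.735(1 - x*/113) = 0.0399·7.18, giving x* = 113·(1 - 0.39) = 69.
From dy/dt = 0: 0.0155·69 - 0.43 = 0.0481z*, so z* = 0.639/0.0481 = 13.3.

x* ≈ 69, y* ≈ 7.18, z* ≈ 13.3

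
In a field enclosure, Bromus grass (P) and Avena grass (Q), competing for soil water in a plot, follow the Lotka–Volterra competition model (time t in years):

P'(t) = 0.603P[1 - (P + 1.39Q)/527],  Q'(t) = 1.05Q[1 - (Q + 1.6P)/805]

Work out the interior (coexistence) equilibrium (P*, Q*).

Setting both brackets to zero gives the nullclines P + 1.39Q = 527 and 1.6P + Q = 805.
Substituting Q = 805 - 1.6P into the first: P(1 - 1.39·1.6) = 527 - 1.39·805.
So P* = -592/-1.22 = 484, and then Q* = 805 - 1.6·484 = 31.2.

P* ≈ 484, Q* ≈ 31.2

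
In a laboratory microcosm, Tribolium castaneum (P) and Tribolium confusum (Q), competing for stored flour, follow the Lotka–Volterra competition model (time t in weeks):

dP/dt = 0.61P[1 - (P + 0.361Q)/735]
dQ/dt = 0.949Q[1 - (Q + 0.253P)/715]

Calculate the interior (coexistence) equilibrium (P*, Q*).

Setting both brackets to zero gives the nullclines P + 0.361Q = 735 and 0.253P + Q = 715.
Substituting Q = 715 - 0.253P into the first: P(1 - 0.361·0.253) = 735 - 0.361·715.
So P* = 477/0.909 = 525, and then Q* = 715 - 0.253·525 = 582.

P* ≈ 525, Q* ≈ 582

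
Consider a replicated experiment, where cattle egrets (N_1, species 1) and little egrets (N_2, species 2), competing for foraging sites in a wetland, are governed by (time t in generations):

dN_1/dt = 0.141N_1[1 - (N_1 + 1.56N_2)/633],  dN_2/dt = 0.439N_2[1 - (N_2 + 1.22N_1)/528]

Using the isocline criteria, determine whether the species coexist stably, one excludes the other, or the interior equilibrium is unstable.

Compare the nullcline intercepts: K1/α12 = 633/1.56 = 406 < K2 = 528; K2/α21 = 528/1.22 = 433 < K1 = 633.
Since both are reversed, neither can invade when rare; the interior point is a saddle.

unstable coexistence (outcome depends on initial conditions)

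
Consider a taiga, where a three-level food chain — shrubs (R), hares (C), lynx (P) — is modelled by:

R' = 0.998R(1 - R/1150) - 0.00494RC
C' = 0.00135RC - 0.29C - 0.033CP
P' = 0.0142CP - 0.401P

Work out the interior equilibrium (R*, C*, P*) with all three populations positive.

R* ≈ 989, C* ≈ 28.2, P* ≈ 31.7

From dP/dt = 0: 0.0142C* = 0.401, so C* = 28.2.
From dR/dt = 0: 0.998(1 - R*/1150) = 0.00494·28.2, giving R* = 1150·(1 - 0.14) = 989.
From dC/dt = 0: 0.00135·989 - 0.29 = 0.033P*, so P* = 1.05/0.033 = 31.7.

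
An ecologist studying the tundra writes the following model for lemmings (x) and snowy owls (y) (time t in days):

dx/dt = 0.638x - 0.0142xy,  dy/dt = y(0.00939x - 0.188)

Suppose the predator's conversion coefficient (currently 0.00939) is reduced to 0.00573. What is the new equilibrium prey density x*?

x* ≈ 32.8

At the interior fixed point, setting dy/dt = 0 with y > 0 fixes x* = (predator death rate)/(xy coefficient) — independent of the other coefficients.
With the change, x* = 0.188/0.00573 = 32.8; it rises from 20.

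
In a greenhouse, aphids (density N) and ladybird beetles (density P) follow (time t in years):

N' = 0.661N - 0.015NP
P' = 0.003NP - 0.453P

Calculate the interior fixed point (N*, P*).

N* ≈ 151, P* ≈ 44.1

Set dP/dt = 0 with P > 0: 0.003N - 0.453 = 0, so N* = 0.453/0.003 = 151.
Set dN/dt = 0 with N > 0: 0.661 - 0.015P = 0, so P* = 0.661/0.015 = 44.1.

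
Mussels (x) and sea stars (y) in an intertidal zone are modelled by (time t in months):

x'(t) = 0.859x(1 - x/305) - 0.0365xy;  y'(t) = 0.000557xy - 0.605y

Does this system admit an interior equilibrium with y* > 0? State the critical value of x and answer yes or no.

The predator equation gives dy/dt > 0 only when x > 0.605/0.000557 = 1090.
Without the predator, x → K = 305. Since 305 < 1090, the predator cannot invade.

Threshold x = 1090; K < 1090, so no, the predator goes extinct.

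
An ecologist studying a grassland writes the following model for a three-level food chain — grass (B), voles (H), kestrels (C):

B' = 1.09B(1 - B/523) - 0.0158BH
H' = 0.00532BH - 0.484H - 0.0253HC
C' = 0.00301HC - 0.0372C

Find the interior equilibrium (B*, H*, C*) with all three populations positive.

From dC/dt = 0: 0.00301H* = 0.0372, so H* = 12.4.
From dB/dt = 0: 1.09(1 - B*/523) = 0.0158·12.4, giving B* = 523·(1 - 0.179) = 429.
From dH/dt = 0: 0.00532·429 - 0.484 = 0.0253C*, so C* = 1.8/0.0253 = 71.1.

B* ≈ 429, H* ≈ 12.4, C* ≈ 71.1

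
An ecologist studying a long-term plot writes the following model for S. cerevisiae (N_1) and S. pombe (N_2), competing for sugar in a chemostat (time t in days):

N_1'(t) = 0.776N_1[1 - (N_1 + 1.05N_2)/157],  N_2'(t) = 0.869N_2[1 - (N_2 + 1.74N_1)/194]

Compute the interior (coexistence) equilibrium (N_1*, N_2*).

N_1* ≈ 56.5, N_2* ≈ 95.7

Setting both brackets to zero gives the nullclines N_1 + 1.05N_2 = 157 and 1.74N_1 + N_2 = 194.
Substituting N_2 = 194 - 1.74N_1 into the first: N_1(1 - 1.05·1.74) = 157 - 1.05·194.
So N_1* = -46.7/-0.827 = 56.5, and then N_2* = 194 - 1.74·56.5 = 95.7.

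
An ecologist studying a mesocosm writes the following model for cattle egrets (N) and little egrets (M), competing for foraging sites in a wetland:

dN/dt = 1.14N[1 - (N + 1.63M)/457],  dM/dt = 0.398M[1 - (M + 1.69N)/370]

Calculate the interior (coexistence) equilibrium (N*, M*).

N* ≈ 83.3, M* ≈ 229

Setting both brackets to zero gives the nullclines N + 1.63M = 457 and 1.69N + M = 370.
Substituting M = 370 - 1.69N into the first: N(1 - 1.63·1.69) = 457 - 1.63·370.
So N* = -146/-1.75 = 83.3, and then M* = 370 - 1.69·83.3 = 229.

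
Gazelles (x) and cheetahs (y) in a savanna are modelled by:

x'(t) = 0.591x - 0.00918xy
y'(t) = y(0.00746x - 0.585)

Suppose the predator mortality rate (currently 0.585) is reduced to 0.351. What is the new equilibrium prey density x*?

x* ≈ 47.1

At the interior fixed point, setting dy/dt = 0 with y > 0 fixes x* = (predator death rate)/(xy coefficient) — independent of the other coefficients.
With the change, x* = 0.351/0.00746 = 47.1; it falls from 78.4.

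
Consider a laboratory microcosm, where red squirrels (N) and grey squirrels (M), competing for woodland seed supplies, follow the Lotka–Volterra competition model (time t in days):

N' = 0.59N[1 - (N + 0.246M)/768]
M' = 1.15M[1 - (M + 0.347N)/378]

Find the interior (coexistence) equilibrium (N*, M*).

Setting both brackets to zero gives the nullclines N + 0.246M = 768 and 0.347N + M = 378.
Substituting M = 378 - 0.347N into the first: N(1 - 0.246·0.347) = 768 - 0.246·378.
So N* = 675/0.915 = 738, and then M* = 378 - 0.347·738 = 122.

N* ≈ 738, M* ≈ 122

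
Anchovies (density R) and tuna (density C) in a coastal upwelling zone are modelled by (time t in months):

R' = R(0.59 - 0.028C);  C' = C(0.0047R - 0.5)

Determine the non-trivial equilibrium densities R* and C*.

Set dC/dt = 0 with C > 0: 0.0047R - 0.5 = 0, so R* = 0.5/0.0047 = 106.
Set dR/dt = 0 with R > 0: 0.59 - 0.028C = 0, so C* = 0.59/0.028 = 21.1.

R* ≈ 106, C* ≈ 21.1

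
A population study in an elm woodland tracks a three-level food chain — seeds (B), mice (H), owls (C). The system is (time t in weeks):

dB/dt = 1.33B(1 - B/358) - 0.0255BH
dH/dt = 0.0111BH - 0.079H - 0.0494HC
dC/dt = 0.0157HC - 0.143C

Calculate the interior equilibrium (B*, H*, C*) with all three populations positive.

From dC/dt = 0: 0.0157H* = 0.143, so H* = 9.11.
From dB/dt = 0: 1.33(1 - B*/358) = 0.0255·9.11, giving B* = 358·(1 - 0.175) = 295.
From dH/dt = 0: 0.0111·295 - 0.079 = 0.0494C*, so C* = 3.2/0.0494 = 64.8.

B* ≈ 295, H* ≈ 9.11, C* ≈ 64.8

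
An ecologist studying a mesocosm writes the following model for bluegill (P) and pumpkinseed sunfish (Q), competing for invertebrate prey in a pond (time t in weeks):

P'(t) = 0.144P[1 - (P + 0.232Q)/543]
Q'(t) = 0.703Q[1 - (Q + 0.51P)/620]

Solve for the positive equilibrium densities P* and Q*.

P* ≈ 453, Q* ≈ 389

Setting both brackets to zero gives the nullclines P + 0.232Q = 543 and 0.51P + Q = 620.
Substituting Q = 620 - 0.51P into the first: P(1 - 0.232·0.51) = 543 - 0.232·620.
So P* = 399/0.882 = 453, and then Q* = 620 - 0.51·453 = 389.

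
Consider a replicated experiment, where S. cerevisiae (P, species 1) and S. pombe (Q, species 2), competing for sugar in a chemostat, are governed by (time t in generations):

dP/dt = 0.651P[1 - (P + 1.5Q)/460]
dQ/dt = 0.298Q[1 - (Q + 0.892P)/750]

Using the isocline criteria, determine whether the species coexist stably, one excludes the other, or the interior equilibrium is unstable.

Compare the nullcline intercepts: K1/α12 = 460/1.5 = 307 < K2 = 750; K2/α21 = 750/0.892 = 841 > K1 = 460.
Since the inequalities point opposite ways, species 2 can invade but species 1 cannot.

species 2 excludes species 1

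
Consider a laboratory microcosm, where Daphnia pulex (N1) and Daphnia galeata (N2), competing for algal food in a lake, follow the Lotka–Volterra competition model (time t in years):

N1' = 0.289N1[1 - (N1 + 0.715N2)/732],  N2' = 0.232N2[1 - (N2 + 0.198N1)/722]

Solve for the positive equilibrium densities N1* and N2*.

Setting both brackets to zero gives the nullclines N1 + 0.715N2 = 732 and 0.198N1 + N2 = 722.
Substituting N2 = 722 - 0.198N1 into the first: N1(1 - 0.715·0.198) = 732 - 0.715·722.
So N1* = 216/0.858 = 251, and then N2* = 722 - 0.198·251 = 672.

N1* ≈ 251, N2* ≈ 672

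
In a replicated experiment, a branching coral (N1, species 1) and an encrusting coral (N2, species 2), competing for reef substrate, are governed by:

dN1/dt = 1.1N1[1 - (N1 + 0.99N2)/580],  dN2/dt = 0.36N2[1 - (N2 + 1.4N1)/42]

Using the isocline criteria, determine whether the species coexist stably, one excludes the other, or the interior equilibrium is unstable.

Compare the nullcline intercepts: K1/α12 = 580/0.99 = 586 > K2 = 42; K2/α21 = 42/1.4 = 30 < K1 = 580.
Since the inequalities point opposite ways, species 1 can invade but species 2 cannot.

species 1 excludes species 2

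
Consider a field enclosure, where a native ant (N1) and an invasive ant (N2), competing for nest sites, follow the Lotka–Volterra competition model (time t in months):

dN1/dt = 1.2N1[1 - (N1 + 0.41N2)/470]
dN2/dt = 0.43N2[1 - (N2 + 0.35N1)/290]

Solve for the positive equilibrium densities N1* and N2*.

Setting both brackets to zero gives the nullclines N1 + 0.41N2 = 470 and 0.35N1 + N2 = 290.
Substituting N2 = 290 - 0.35N1 into the first: N1(1 - 0.41·0.35) = 470 - 0.41·290.
So N1* = 351/0.857 = 410, and then N2* = 290 - 0.35·410 = 147.

N1* ≈ 410, N2* ≈ 147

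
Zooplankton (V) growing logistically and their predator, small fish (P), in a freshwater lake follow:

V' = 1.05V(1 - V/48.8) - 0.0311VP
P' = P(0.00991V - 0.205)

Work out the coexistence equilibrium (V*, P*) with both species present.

From dP/dt = 0 with P > 0: 0.00991V* = 0.205, so V* = 20.7.
Substitute into dV/dt = 0: 1.05(1 - 20.7/48.8) = 0.0311P*.
The bracket is 0.576, giving P* = 0.605/0.0311 = 19.5.

V* ≈ 20.7, P* ≈ 19.5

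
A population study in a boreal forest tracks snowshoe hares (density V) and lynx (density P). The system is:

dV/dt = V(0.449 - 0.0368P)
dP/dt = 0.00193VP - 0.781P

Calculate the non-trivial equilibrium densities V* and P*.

Set dP/dt = 0 with P > 0: 0.00193V - 0.781 = 0, so V* = 0.781/0.00193 = 405.
Set dV/dt = 0 with V > 0: 0.449 - 0.0368P = 0, so P* = 0.449/0.0368 = 12.2.

V* ≈ 405, P* ≈ 12.2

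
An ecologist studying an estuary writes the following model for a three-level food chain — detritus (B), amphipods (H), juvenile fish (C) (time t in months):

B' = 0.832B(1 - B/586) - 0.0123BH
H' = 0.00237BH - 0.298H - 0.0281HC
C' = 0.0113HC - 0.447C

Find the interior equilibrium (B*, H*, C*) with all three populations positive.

B* ≈ 243, H* ≈ 39.6, C* ≈ 9.92

From dC/dt = 0: 0.0113H* = 0.447, so H* = 39.6.
From dB/dt = 0: 0.832(1 - B*/586) = 0.0123·39.6, giving B* = 586·(1 - 0.585) = 243.
From dH/dt = 0: 0.00237·243 - 0.298 = 0.0281C*, so C* = 0.279/0.0281 = 9.92.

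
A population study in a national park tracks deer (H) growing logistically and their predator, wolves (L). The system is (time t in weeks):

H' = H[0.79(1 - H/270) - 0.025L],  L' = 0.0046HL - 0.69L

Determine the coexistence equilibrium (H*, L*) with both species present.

H* ≈ 150, L* ≈ 14

From dL/dt = 0 with L > 0: 0.0046H* = 0.69, so H* = 150.
Substitute into dH/dt = 0: 0.79(1 - 150/270) = 0.025L*.
The bracket is 0.444, giving L* = 0.351/0.025 = 14.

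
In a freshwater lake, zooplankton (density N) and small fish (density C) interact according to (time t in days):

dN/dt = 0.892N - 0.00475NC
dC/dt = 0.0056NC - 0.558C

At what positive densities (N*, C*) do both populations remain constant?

Set dC/dt = 0 with C > 0: 0.0056N - 0.558 = 0, so N* = 0.558/0.0056 = 99.6.
Set dN/dt = 0 with N > 0: 0.892 - 0.00475C = 0, so C* = 0.892/0.00475 = 188.

N* ≈ 99.6, C* ≈ 188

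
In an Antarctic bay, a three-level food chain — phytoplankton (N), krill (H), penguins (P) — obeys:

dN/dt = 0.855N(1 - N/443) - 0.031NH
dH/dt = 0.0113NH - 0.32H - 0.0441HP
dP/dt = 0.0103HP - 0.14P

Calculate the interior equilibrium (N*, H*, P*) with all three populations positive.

N* ≈ 225, H* ≈ 13.6, P* ≈ 50.3

From dP/dt = 0: 0.0103H* = 0.14, so H* = 13.6.
From dN/dt = 0: 0.855(1 - N*/443) = 0.031·13.6, giving N* = 443·(1 - 0.493) = 225.
From dH/dt = 0: 0.0113·225 - 0.32 = 0.0441P*, so P* = 2.22/0.0441 = 50.3.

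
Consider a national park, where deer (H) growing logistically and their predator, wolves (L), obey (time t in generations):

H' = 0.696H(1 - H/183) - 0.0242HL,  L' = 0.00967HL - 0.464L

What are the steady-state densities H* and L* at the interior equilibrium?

From dL/dt = 0 with L > 0: 0.00967H* = 0.464, so H* = 48.
Substitute into dH/dt = 0: 0.696(1 - 48/183) = 0.0242L*.
The bracket is 0.738, giving L* = 0.514/0.0242 = 21.2.

H* ≈ 48, L* ≈ 21.2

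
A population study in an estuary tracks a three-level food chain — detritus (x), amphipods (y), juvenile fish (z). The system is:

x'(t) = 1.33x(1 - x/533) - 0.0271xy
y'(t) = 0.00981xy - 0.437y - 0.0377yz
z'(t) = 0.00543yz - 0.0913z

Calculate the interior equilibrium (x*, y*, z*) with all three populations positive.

x* ≈ 350, y* ≈ 16.8, z* ≈ 79.6

From dz/dt = 0: 0.00543y* = 0.0913, so y* = 16.8.
From dx/dt = 0: 1.33(1 - x*/533) = 0.0271·16.8, giving x* = 533·(1 - 0.343) = 350.
From dy/dt = 0: 0.00981·350 - 0.437 = 0.0377z*, so z* = 3/0.0377 = 79.6.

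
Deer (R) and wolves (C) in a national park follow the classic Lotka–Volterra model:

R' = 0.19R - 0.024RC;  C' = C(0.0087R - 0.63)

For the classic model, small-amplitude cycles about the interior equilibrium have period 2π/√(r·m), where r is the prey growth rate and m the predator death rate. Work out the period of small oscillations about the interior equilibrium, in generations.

Here r = 0.19 and m = 0.63, so r·m = 0.12.
ω = √0.12 = 0.346 per generation, hence T = 2π/ω ≈ 18.2 generations.

T ≈ 18.2 generations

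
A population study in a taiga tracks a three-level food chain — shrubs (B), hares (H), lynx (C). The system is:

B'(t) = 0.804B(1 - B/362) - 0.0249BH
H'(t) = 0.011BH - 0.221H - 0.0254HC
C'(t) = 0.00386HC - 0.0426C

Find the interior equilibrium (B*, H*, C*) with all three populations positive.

B* ≈ 238, H* ≈ 11, C* ≈ 94.5

From dC/dt = 0: 0.00386H* = 0.0426, so H* = 11.
From dB/dt = 0: 0.804(1 - B*/362) = 0.0249·11, giving B* = 362·(1 - 0.342) = 238.
From dH/dt = 0: 0.011·238 - 0.221 = 0.0254C*, so C* = 2.4/0.0254 = 94.5.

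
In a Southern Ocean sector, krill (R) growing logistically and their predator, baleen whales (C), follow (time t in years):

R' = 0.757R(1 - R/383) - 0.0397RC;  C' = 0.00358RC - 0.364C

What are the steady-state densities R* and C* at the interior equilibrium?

R* ≈ 102, C* ≈ 14

From dC/dt = 0 with C > 0: 0.00358R* = 0.364, so R* = 102.
Substitute into dR/dt = 0: 0.757(1 - 102/383) = 0.0397C*.
The bracket is 0.735, giving C* = 0.556/0.0397 = 14.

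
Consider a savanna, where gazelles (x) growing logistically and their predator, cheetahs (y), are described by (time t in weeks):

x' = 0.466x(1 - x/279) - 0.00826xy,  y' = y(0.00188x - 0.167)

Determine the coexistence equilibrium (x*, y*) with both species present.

From dy/dt = 0 with y > 0: 0.00188x* = 0.167, so x* = 88.8.
Substitute into dx/dt = 0: 0.466(1 - 88.8/279) = 0.00826y*.
The bracket is 0.682, giving y* = 0.318/0.00826 = 38.5.

x* ≈ 88.8, y* ≈ 38.5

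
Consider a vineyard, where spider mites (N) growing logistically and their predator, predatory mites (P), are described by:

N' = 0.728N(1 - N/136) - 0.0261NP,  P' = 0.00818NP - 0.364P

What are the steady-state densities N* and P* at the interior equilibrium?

From dP/dt = 0 with P > 0: 0.00818N* = 0.364, so N* = 44.5.
Substitute into dN/dt = 0: 0.728(1 - 44.5/136) = 0.0261P*.
The bracket is 0.673, giving P* = 0.49/0.0261 = 18.8.

N* ≈ 44.5, P* ≈ 18.8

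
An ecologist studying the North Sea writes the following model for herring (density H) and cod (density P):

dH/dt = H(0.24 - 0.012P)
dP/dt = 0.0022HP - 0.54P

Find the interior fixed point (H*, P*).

H* ≈ 245, P* ≈ 20

Set dP/dt = 0 with P > 0: 0.0022H - 0.54 = 0, so H* = 0.54/0.0022 = 245.
Set dH/dt = 0 with H > 0: 0.24 - 0.012P = 0, so P* = 0.24/0.012 = 20.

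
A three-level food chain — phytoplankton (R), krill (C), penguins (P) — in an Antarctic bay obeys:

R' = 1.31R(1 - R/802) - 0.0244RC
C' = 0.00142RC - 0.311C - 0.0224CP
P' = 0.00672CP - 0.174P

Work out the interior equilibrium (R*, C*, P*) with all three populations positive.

From dP/dt = 0: 0.00672C* = 0.174, so C* = 25.9.
From dR/dt = 0: 1.31(1 - R*/802) = 0.0244·25.9, giving R* = 802·(1 - 0.482) = 415.
From dC/dt = 0: 0.00142·415 - 0.311 = 0.0224P*, so P* = 0.279/0.0224 = 12.4.

R* ≈ 415, C* ≈ 25.9, P* ≈ 12.4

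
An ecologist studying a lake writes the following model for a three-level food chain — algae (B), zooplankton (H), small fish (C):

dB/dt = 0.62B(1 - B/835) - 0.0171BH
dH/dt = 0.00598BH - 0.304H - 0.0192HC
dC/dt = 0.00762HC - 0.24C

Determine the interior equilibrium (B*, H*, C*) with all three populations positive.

B* ≈ 110, H* ≈ 31.5, C* ≈ 18.3

From dC/dt = 0: 0.00762H* = 0.24, so H* = 31.5.
From dB/dt = 0: 0.62(1 - B*/835) = 0.0171·31.5, giving B* = 835·(1 - 0.869) = 110.
From dH/dt = 0: 0.00598·110 - 0.304 = 0.0192C*, so C* = 0.352/0.0192 = 18.3.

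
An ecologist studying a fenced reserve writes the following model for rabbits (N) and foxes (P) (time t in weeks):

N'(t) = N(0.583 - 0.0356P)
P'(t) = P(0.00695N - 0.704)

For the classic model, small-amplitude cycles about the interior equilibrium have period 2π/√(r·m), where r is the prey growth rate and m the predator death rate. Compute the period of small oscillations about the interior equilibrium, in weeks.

T ≈ 9.81 weeks

Here r = 0.583 and m = 0.704, so r·m = 0.41.
ω = √0.41 = 0.641 per week, hence T = 2π/ω ≈ 9.81 weeks.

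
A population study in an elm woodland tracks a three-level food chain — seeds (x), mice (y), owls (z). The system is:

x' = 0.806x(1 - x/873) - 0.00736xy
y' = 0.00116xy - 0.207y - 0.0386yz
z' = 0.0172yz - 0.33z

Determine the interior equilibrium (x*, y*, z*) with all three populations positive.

x* ≈ 720, y* ≈ 19.2, z* ≈ 16.3

From dz/dt = 0: 0.0172y* = 0.33, so y* = 19.2.
From dx/dt = 0: 0.806(1 - x*/873) = 0.00736·19.2, giving x* = 873·(1 - 0.175) = 720.
From dy/dt = 0: 0.00116·720 - 0.207 = 0.0386z*, so z* = 0.628/0.0386 = 16.3.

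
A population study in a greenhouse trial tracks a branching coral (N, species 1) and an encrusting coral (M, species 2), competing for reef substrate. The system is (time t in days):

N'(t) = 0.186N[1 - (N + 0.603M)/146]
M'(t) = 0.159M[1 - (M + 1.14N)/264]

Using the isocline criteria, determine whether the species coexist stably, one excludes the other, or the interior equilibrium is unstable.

Compare the nullcline intercepts: K1/α12 = 146/0.603 = 242 < K2 = 264; K2/α21 = 264/1.14 = 232 > K1 = 146.
Since the inequalities point opposite ways, species 2 can invade but species 1 cannot.

species 2 excludes species 1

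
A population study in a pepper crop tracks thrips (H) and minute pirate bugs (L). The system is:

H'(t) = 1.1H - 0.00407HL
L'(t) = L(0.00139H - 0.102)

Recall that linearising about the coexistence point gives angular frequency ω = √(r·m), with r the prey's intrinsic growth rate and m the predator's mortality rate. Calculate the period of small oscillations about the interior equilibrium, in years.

T ≈ 18.8 years

Here r = 1.1 and m = 0.102, so r·m = 0.112.
ω = √0.112 = 0.335 per year, hence T = 2π/ω ≈ 18.8 years.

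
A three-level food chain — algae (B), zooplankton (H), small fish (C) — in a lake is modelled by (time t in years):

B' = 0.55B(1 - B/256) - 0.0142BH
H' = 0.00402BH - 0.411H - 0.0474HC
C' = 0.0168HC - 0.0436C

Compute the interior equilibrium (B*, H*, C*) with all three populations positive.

From dC/dt = 0: 0.0168H* = 0.0436, so H* = 2.6.
From dB/dt = 0: 0.55(1 - B*/256) = 0.0142·2.6, giving B* = 256·(1 - 0.067) = 239.
From dH/dt = 0: 0.00402·239 - 0.411 = 0.0474C*, so C* = 0.549/0.0474 = 11.6.

B* ≈ 239, H* ≈ 2.6, C* ≈ 11.6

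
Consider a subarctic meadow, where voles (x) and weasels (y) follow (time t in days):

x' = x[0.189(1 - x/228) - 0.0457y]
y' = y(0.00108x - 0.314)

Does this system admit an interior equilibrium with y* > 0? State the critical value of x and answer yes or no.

The predator equation gives dy/dt > 0 only when x > 0.314/0.00108 = 291.
Without the predator, x → K = 228. Since 228 < 291, the predator cannot invade.

Threshold x = 291; K < 291, so no, the predator goes extinct.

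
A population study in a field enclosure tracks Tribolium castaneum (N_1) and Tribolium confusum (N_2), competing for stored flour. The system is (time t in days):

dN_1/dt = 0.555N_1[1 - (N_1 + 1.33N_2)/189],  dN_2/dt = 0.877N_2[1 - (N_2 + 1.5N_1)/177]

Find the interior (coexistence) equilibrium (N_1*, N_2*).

Setting both brackets to zero gives the nullclines N_1 + 1.33N_2 = 189 and 1.5N_1 + N_2 = 177.
Substituting N_2 = 177 - 1.5N_1 into the first: N_1(1 - 1.33·1.5) = 189 - 1.33·177.
So N_1* = -46.4/-0.995 = 46.6, and then N_2* = 177 - 1.5·46.6 = 107.

N_1* ≈ 46.6, N_2* ≈ 107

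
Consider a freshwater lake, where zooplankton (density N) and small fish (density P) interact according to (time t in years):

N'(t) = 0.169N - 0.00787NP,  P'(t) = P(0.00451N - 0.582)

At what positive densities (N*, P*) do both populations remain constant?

Set dP/dt = 0 with P > 0: 0.00451N - 0.582 = 0, so N* = 0.582/0.00451 = 129.
Set dN/dt = 0 with N > 0: 0.169 - 0.00787P = 0, so P* = 0.169/0.00787 = 21.5.

N* ≈ 129, P* ≈ 21.5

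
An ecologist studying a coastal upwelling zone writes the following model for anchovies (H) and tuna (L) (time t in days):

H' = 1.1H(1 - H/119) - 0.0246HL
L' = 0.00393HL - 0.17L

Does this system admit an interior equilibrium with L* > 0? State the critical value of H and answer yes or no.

Threshold H = 43.3; K > 43.3, so yes, the predator persists.

The predator equation gives dL/dt > 0 only when H > 0.17/0.00393 = 43.3.
Without the predator, H → K = 119. Since 119 > 43.3, the predator can invade and persist.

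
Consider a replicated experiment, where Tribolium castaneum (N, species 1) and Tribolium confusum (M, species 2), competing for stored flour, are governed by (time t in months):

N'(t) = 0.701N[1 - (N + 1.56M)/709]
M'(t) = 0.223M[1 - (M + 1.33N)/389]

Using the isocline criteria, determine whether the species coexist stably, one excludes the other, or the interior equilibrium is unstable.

species 1 excludes species 2

Compare the nullcline intercepts: K1/α12 = 709/1.56 = 454 > K2 = 389; K2/α21 = 389/1.33 = 292 < K1 = 709.
Since the inequalities point opposite ways, species 1 can invade but species 2 cannot.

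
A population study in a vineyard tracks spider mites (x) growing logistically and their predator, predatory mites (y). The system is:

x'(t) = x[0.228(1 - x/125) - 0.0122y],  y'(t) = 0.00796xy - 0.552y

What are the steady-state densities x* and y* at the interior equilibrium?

From dy/dt = 0 with y > 0: 0.00796x* = 0.552, so x* = 69.3.
Substitute into dx/dt = 0: 0.228(1 - 69.3/125) = 0.0122y*.
The bracket is 0.445, giving y* = 0.102/0.0122 = 8.32.

x* ≈ 69.3, y* ≈ 8.32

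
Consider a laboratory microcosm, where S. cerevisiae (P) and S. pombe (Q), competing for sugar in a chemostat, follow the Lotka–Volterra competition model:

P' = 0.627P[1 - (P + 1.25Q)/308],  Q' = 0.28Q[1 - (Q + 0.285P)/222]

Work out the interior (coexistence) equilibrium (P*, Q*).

P* ≈ 47.4, Q* ≈ 208

Setting both brackets to zero gives the nullclines P + 1.25Q = 308 and 0.285P + Q = 222.
Substituting Q = 222 - 0.285P into the first: P(1 - 1.25·0.285) = 308 - 1.25·222.
So P* = 30.5/0.644 = 47.4, and then Q* = 222 - 0.285·47.4 = 208.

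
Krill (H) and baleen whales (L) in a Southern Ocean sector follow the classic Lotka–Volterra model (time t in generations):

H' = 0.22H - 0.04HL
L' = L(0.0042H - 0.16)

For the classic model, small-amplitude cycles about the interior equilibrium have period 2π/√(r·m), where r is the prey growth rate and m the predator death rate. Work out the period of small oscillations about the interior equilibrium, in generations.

Here r = 0.22 and m = 0.16, so r·m = 0.0352.
ω = √0.0352 = 0.188 per generation, hence T = 2π/ω ≈ 33.5 generations.

T ≈ 33.5 generations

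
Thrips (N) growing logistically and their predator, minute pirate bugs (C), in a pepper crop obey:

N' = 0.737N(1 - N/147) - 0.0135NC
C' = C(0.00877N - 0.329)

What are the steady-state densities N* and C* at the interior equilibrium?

N* ≈ 37.5, C* ≈ 40.7

From dC/dt = 0 with C > 0: 0.00877N* = 0.329, so N* = 37.5.
Substitute into dN/dt = 0: 0.737(1 - 37.5/147) = 0.0135C*.
The bracket is 0.745, giving C* = 0.549/0.0135 = 40.7.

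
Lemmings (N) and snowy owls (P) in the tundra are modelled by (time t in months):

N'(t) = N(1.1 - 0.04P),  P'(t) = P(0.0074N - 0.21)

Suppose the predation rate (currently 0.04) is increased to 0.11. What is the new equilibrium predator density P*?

At the interior fixed point, setting dN/dt = 0 with N > 0 fixes P* = (prey growth rate)/(NP coefficient) — independent of the other coefficients.
With the change, P* = 1.1/0.11 = 10; it falls from 27.5.

P* ≈ 10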